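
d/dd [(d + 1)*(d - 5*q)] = 2*d - 5*q + 1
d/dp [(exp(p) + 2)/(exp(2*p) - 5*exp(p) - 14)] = -exp(p)/(exp(2*p) - 14*exp(p) + 49)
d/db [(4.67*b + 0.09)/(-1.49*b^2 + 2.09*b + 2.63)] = (6.9583*b^2 + 0.2682*b + 12.094)/(2.2201*b^4 - 6.2282*b^3 - 3.4693*b^2 + 10.9934*b + 6.9169)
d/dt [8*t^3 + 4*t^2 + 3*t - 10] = 24*t^2 + 8*t + 3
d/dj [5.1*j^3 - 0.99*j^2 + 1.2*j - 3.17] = 15.3*j^2 - 1.98*j + 1.2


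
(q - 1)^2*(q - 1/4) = q^3 - 9*q^2/4 + 3*q/2 - 1/4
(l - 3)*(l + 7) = l^2 + 4*l - 21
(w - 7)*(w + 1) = w^2 - 6*w - 7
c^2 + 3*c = c*(c + 3)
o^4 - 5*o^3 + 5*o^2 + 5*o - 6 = (o - 3)*(o - 2)*(o - 1)*(o + 1)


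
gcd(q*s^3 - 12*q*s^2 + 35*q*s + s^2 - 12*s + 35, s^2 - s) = 1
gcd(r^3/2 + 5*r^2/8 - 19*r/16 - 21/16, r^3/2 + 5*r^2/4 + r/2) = 1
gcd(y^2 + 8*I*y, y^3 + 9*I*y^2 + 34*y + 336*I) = y + 8*I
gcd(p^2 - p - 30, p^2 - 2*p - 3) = 1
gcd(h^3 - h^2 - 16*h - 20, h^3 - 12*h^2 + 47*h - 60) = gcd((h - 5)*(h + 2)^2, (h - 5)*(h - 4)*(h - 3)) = h - 5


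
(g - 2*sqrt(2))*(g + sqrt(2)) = g^2 - sqrt(2)*g - 4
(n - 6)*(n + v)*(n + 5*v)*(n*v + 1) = n^4*v + 6*n^3*v^2 - 6*n^3*v + n^3 + 5*n^2*v^3 - 36*n^2*v^2 + 6*n^2*v - 6*n^2 - 30*n*v^3 + 5*n*v^2 - 36*n*v - 30*v^2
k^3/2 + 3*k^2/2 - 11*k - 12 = (k/2 + 1/2)*(k - 4)*(k + 6)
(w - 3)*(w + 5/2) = w^2 - w/2 - 15/2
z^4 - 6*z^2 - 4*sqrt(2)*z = z*(z - 2*sqrt(2))*(z + sqrt(2))^2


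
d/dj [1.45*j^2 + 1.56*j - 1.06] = 2.9*j + 1.56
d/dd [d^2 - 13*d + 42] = 2*d - 13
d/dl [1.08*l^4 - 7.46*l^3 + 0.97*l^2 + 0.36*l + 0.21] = 4.32*l^3 - 22.38*l^2 + 1.94*l + 0.36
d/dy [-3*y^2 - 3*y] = -6*y - 3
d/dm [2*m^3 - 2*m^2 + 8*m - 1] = 6*m^2 - 4*m + 8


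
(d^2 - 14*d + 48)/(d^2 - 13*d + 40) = (d - 6)/(d - 5)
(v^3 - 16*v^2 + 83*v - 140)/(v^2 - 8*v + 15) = (v^2 - 11*v + 28)/(v - 3)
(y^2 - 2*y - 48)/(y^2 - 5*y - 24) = (y + 6)/(y + 3)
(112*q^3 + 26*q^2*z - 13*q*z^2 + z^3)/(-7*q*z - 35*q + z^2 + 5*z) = (-16*q^2 - 6*q*z + z^2)/(z + 5)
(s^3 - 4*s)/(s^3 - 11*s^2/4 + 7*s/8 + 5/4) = 8*s*(s + 2)/(8*s^2 - 6*s - 5)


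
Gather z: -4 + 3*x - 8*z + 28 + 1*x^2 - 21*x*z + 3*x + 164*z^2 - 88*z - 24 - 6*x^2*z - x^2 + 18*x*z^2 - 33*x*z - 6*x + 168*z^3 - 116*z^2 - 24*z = 168*z^3 + z^2*(18*x + 48) + z*(-6*x^2 - 54*x - 120)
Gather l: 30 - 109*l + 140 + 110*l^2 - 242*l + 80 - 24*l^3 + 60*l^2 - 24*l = -24*l^3 + 170*l^2 - 375*l + 250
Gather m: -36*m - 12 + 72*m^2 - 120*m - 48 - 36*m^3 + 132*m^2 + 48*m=-36*m^3 + 204*m^2 - 108*m - 60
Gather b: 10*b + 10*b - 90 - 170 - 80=20*b - 340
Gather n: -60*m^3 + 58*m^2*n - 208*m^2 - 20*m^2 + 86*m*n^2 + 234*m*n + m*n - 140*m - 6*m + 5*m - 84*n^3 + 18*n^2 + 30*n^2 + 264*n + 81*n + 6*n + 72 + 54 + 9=-60*m^3 - 228*m^2 - 141*m - 84*n^3 + n^2*(86*m + 48) + n*(58*m^2 + 235*m + 351) + 135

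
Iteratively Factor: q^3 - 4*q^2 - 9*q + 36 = (q - 3)*(q^2 - q - 12) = (q - 4)*(q - 3)*(q + 3)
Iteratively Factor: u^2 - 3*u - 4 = (u + 1)*(u - 4)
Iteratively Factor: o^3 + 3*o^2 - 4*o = (o + 4)*(o^2 - o) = o*(o + 4)*(o - 1)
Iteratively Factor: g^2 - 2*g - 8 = (g - 4)*(g + 2)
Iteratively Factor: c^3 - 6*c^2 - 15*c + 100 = (c - 5)*(c^2 - c - 20) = (c - 5)^2*(c + 4)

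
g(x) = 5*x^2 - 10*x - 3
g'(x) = 10*x - 10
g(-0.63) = 5.28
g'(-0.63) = -16.30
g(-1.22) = 16.64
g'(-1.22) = -22.20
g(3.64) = 26.85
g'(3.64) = 26.40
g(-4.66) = 152.18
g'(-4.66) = -56.60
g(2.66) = 5.78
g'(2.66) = 16.60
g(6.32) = 133.51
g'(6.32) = 53.20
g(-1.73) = 29.26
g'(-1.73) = -27.30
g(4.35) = 48.11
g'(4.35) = 33.50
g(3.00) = 12.00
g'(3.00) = 20.00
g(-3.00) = 72.00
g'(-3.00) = -40.00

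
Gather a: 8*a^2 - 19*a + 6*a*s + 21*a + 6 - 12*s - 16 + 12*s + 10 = 8*a^2 + a*(6*s + 2)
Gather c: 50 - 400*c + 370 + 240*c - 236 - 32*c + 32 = 216 - 192*c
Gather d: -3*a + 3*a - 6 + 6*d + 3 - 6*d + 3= 0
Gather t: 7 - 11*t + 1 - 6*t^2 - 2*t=-6*t^2 - 13*t + 8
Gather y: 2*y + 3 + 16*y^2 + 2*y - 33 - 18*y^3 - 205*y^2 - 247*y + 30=-18*y^3 - 189*y^2 - 243*y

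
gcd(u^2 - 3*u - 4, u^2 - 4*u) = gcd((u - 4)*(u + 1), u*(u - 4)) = u - 4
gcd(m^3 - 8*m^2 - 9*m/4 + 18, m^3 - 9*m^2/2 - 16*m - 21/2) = m + 3/2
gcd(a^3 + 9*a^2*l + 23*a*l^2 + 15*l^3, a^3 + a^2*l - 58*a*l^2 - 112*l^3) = 1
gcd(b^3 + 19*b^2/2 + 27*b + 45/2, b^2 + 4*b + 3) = b + 3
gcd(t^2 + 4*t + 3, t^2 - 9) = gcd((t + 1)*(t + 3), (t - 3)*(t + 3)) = t + 3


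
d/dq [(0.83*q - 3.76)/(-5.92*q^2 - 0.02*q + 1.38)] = (4.9136*q^2 - 44.5184*q + 1.0702)/(35.0464*q^4 + 0.2368*q^3 - 16.3388*q^2 - 0.0552*q + 1.9044)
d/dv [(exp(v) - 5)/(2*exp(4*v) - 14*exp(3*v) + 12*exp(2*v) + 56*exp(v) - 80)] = (-3*exp(v) - 2)*exp(v)/(2*(exp(5*v) - 2*exp(4*v) - 8*exp(3*v) + 16*exp(2*v) + 16*exp(v) - 32))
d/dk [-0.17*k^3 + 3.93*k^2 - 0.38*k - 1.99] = -0.51*k^2 + 7.86*k - 0.38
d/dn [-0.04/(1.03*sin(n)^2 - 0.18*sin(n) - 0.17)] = (0.0824*sin(n) - 0.0072)*cos(n)/(-1.03*sin(n)^2 + 0.18*sin(n) + 0.17)^2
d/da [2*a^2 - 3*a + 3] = 4*a - 3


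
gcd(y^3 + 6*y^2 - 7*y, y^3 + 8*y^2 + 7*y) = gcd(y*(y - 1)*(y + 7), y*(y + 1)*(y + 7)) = y^2 + 7*y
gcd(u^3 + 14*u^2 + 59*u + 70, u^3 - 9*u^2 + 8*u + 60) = u + 2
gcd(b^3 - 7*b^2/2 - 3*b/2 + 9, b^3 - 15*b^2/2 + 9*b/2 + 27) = b^2 - 3*b/2 - 9/2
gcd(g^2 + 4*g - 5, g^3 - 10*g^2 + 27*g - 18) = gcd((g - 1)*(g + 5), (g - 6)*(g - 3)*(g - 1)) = g - 1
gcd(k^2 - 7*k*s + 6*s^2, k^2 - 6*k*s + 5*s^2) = -k + s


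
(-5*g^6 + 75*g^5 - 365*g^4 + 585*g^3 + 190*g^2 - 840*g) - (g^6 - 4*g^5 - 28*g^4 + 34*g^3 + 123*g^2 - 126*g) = -6*g^6 + 79*g^5 - 337*g^4 + 551*g^3 + 67*g^2 - 714*g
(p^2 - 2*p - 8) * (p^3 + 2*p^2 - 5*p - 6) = p^5 - 17*p^3 - 12*p^2 + 52*p + 48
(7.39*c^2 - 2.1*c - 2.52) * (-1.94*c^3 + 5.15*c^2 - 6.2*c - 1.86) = -14.3366*c^5 + 42.1325*c^4 - 51.7442*c^3 - 13.7034*c^2 + 19.53*c + 4.6872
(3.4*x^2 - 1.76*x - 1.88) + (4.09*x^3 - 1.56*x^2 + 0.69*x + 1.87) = 4.09*x^3 + 1.84*x^2 - 1.07*x - 0.00999999999999979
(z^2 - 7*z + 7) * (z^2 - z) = z^4 - 8*z^3 + 14*z^2 - 7*z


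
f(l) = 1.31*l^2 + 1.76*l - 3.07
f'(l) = 2.62*l + 1.76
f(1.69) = 3.65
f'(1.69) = 6.19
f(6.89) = 71.24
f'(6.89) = 19.81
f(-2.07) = -1.10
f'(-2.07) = -3.66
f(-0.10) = -3.23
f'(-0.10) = 1.50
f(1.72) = 3.83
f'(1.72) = 6.27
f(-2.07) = -1.10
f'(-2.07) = -3.66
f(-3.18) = 4.58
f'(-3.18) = -6.57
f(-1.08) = -3.44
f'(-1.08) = -1.07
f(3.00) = 14.00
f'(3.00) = 9.62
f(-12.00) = 164.45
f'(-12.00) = -29.68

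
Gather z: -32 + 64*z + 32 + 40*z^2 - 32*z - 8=40*z^2 + 32*z - 8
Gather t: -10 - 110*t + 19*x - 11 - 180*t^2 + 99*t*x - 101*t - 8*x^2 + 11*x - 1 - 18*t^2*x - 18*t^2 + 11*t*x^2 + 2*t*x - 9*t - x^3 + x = t^2*(-18*x - 198) + t*(11*x^2 + 101*x - 220) - x^3 - 8*x^2 + 31*x - 22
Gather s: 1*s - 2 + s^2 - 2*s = s^2 - s - 2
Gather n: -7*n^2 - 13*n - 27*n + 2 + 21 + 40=-7*n^2 - 40*n + 63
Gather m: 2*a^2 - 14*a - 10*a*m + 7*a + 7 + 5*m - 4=2*a^2 - 7*a + m*(5 - 10*a) + 3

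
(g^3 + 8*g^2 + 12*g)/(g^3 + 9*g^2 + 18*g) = (g + 2)/(g + 3)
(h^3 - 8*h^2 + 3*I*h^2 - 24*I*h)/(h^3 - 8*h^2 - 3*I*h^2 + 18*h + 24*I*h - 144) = h/(h - 6*I)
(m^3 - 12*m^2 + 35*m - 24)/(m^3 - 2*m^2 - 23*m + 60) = (m^2 - 9*m + 8)/(m^2 + m - 20)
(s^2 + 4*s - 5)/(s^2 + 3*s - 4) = (s + 5)/(s + 4)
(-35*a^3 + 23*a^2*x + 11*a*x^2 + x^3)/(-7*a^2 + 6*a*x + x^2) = 5*a + x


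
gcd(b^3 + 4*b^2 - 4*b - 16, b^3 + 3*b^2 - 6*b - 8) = b^2 + 2*b - 8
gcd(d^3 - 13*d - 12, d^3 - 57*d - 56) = d + 1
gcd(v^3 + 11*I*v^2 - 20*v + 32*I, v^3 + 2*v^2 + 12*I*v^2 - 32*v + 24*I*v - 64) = v^2 + 12*I*v - 32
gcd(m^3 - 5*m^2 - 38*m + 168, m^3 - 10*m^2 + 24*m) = m - 4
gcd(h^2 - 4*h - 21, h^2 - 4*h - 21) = h^2 - 4*h - 21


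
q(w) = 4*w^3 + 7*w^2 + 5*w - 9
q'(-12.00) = 1565.00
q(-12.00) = -5973.00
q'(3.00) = 155.00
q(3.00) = 177.00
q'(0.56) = 16.60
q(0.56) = -3.30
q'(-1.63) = 14.06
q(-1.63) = -15.87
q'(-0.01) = 4.86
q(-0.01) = -9.05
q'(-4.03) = 143.47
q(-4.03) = -177.27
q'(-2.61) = 50.21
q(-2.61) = -45.48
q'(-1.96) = 23.66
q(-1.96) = -22.03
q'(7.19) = 726.01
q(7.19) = 1875.60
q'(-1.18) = 5.19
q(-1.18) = -11.73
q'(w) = 12*w^2 + 14*w + 5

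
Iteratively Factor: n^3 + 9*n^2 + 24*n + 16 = (n + 1)*(n^2 + 8*n + 16) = (n + 1)*(n + 4)*(n + 4)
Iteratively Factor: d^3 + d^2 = (d)*(d^2 + d) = d*(d + 1)*(d)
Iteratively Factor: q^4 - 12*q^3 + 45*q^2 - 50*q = (q - 5)*(q^3 - 7*q^2 + 10*q) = (q - 5)^2*(q^2 - 2*q) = (q - 5)^2*(q - 2)*(q)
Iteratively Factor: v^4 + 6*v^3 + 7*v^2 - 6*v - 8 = (v + 4)*(v^3 + 2*v^2 - v - 2) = (v + 1)*(v + 4)*(v^2 + v - 2) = (v + 1)*(v + 2)*(v + 4)*(v - 1)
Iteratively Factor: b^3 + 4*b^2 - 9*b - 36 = (b + 3)*(b^2 + b - 12) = (b - 3)*(b + 3)*(b + 4)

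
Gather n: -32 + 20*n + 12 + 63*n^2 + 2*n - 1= 63*n^2 + 22*n - 21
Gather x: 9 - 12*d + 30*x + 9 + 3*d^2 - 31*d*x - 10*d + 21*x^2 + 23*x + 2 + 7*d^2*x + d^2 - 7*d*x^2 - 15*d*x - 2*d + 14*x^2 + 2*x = 4*d^2 - 24*d + x^2*(35 - 7*d) + x*(7*d^2 - 46*d + 55) + 20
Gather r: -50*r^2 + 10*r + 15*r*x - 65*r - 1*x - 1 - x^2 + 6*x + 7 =-50*r^2 + r*(15*x - 55) - x^2 + 5*x + 6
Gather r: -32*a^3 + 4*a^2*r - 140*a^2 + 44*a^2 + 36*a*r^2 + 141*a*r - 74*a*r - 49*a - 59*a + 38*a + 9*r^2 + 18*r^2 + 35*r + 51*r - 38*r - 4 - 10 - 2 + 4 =-32*a^3 - 96*a^2 - 70*a + r^2*(36*a + 27) + r*(4*a^2 + 67*a + 48) - 12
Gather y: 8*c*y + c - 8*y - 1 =c + y*(8*c - 8) - 1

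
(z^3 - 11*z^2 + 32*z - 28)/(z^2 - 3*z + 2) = (z^2 - 9*z + 14)/(z - 1)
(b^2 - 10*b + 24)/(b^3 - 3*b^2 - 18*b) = (b - 4)/(b*(b + 3))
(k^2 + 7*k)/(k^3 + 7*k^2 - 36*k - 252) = k/(k^2 - 36)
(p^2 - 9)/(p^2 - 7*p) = (p^2 - 9)/(p*(p - 7))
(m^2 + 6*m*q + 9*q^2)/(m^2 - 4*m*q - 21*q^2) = (-m - 3*q)/(-m + 7*q)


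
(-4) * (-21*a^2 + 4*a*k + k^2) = 84*a^2 - 16*a*k - 4*k^2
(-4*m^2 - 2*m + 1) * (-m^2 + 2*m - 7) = 4*m^4 - 6*m^3 + 23*m^2 + 16*m - 7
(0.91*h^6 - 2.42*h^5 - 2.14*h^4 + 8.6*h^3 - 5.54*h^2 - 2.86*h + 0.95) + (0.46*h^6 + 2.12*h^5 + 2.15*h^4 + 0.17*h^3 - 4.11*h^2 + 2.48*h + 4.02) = 1.37*h^6 - 0.3*h^5 + 0.00999999999999979*h^4 + 8.77*h^3 - 9.65*h^2 - 0.38*h + 4.97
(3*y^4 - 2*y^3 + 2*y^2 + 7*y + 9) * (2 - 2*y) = -6*y^5 + 10*y^4 - 8*y^3 - 10*y^2 - 4*y + 18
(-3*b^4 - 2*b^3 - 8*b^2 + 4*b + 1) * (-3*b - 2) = 9*b^5 + 12*b^4 + 28*b^3 + 4*b^2 - 11*b - 2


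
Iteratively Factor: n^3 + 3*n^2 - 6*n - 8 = (n + 1)*(n^2 + 2*n - 8) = (n + 1)*(n + 4)*(n - 2)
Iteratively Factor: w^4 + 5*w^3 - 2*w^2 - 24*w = (w)*(w^3 + 5*w^2 - 2*w - 24) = w*(w + 4)*(w^2 + w - 6) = w*(w + 3)*(w + 4)*(w - 2)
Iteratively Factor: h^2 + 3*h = (h + 3)*(h)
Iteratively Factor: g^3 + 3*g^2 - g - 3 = (g + 3)*(g^2 - 1) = (g + 1)*(g + 3)*(g - 1)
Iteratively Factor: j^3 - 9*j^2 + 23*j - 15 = (j - 3)*(j^2 - 6*j + 5) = (j - 5)*(j - 3)*(j - 1)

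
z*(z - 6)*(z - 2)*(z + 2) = z^4 - 6*z^3 - 4*z^2 + 24*z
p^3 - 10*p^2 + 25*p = p*(p - 5)^2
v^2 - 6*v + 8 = (v - 4)*(v - 2)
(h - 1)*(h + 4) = h^2 + 3*h - 4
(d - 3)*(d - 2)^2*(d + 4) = d^4 - 3*d^3 - 12*d^2 + 52*d - 48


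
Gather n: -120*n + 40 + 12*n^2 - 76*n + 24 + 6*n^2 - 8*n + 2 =18*n^2 - 204*n + 66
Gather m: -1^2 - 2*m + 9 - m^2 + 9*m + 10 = -m^2 + 7*m + 18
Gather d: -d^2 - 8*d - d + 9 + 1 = -d^2 - 9*d + 10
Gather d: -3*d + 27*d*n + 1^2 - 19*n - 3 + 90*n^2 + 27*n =d*(27*n - 3) + 90*n^2 + 8*n - 2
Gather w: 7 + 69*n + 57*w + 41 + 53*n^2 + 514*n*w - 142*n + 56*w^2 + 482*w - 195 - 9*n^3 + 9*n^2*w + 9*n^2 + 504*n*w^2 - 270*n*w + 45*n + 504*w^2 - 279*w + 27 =-9*n^3 + 62*n^2 - 28*n + w^2*(504*n + 560) + w*(9*n^2 + 244*n + 260) - 120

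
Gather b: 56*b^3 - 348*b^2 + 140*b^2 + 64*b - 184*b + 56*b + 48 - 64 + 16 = 56*b^3 - 208*b^2 - 64*b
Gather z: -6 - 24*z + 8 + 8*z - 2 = -16*z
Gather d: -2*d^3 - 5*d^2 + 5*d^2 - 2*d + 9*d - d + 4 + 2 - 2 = -2*d^3 + 6*d + 4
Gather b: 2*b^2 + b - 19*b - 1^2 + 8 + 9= 2*b^2 - 18*b + 16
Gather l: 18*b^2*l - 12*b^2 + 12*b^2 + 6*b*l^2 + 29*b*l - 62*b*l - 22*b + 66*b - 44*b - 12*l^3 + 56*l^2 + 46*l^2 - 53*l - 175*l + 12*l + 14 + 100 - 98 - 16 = -12*l^3 + l^2*(6*b + 102) + l*(18*b^2 - 33*b - 216)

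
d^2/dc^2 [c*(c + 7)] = 2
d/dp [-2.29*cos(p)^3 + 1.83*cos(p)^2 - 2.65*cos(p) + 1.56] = (6.87*cos(p)^2 - 3.66*cos(p) + 2.65)*sin(p)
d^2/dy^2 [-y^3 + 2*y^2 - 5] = 4 - 6*y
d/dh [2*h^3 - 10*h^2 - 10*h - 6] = 6*h^2 - 20*h - 10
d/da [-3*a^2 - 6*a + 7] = -6*a - 6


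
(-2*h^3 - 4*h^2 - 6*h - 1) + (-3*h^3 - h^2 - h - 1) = -5*h^3 - 5*h^2 - 7*h - 2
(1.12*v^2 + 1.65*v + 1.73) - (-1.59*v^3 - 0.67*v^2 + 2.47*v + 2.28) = 1.59*v^3 + 1.79*v^2 - 0.82*v - 0.55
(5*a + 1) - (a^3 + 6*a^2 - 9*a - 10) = -a^3 - 6*a^2 + 14*a + 11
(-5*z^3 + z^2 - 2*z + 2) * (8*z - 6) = -40*z^4 + 38*z^3 - 22*z^2 + 28*z - 12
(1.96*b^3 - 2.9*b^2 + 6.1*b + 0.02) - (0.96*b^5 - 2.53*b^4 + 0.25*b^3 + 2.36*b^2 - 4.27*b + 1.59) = -0.96*b^5 + 2.53*b^4 + 1.71*b^3 - 5.26*b^2 + 10.37*b - 1.57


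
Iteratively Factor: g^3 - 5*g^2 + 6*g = (g)*(g^2 - 5*g + 6) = g*(g - 3)*(g - 2)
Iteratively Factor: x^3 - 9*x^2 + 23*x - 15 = (x - 5)*(x^2 - 4*x + 3) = (x - 5)*(x - 3)*(x - 1)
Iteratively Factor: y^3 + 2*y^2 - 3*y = (y + 3)*(y^2 - y) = (y - 1)*(y + 3)*(y)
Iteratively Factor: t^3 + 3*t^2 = (t)*(t^2 + 3*t) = t*(t + 3)*(t)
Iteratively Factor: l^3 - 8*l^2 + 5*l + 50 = (l + 2)*(l^2 - 10*l + 25) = (l - 5)*(l + 2)*(l - 5)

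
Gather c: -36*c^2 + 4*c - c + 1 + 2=-36*c^2 + 3*c + 3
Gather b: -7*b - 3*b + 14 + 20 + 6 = 40 - 10*b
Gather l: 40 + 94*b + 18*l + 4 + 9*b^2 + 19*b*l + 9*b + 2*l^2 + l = 9*b^2 + 103*b + 2*l^2 + l*(19*b + 19) + 44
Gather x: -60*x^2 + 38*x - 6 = -60*x^2 + 38*x - 6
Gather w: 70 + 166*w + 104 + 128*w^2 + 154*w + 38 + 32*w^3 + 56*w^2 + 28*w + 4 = 32*w^3 + 184*w^2 + 348*w + 216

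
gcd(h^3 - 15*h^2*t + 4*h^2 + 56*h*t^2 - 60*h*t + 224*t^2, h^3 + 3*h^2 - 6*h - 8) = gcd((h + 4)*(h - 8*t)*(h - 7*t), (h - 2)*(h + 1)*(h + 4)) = h + 4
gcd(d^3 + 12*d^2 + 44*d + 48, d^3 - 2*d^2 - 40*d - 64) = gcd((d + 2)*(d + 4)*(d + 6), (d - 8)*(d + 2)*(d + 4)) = d^2 + 6*d + 8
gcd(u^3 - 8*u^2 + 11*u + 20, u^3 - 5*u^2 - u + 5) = u^2 - 4*u - 5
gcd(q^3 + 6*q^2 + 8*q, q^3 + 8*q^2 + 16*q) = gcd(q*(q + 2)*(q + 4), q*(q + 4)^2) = q^2 + 4*q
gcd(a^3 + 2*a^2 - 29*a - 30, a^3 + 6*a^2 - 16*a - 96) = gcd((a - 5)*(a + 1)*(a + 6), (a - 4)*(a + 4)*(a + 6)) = a + 6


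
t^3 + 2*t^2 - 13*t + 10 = (t - 2)*(t - 1)*(t + 5)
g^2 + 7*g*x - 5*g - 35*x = (g - 5)*(g + 7*x)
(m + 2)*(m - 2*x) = m^2 - 2*m*x + 2*m - 4*x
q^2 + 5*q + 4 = (q + 1)*(q + 4)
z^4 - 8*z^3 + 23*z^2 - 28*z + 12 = (z - 3)*(z - 2)^2*(z - 1)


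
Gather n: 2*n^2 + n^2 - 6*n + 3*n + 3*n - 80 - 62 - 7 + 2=3*n^2 - 147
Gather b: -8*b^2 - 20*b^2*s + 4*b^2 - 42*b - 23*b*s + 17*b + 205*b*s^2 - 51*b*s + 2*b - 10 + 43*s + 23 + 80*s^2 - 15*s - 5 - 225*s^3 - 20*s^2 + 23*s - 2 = b^2*(-20*s - 4) + b*(205*s^2 - 74*s - 23) - 225*s^3 + 60*s^2 + 51*s + 6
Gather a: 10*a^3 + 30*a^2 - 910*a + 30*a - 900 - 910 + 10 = 10*a^3 + 30*a^2 - 880*a - 1800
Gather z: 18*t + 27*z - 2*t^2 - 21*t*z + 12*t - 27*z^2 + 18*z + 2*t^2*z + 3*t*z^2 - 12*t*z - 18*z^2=-2*t^2 + 30*t + z^2*(3*t - 45) + z*(2*t^2 - 33*t + 45)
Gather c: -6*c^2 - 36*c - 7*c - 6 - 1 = -6*c^2 - 43*c - 7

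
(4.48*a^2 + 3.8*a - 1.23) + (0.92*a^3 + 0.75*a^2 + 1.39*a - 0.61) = 0.92*a^3 + 5.23*a^2 + 5.19*a - 1.84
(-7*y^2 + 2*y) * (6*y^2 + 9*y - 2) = -42*y^4 - 51*y^3 + 32*y^2 - 4*y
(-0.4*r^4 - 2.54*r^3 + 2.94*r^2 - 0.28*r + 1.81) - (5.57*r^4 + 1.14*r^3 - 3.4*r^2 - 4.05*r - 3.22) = -5.97*r^4 - 3.68*r^3 + 6.34*r^2 + 3.77*r + 5.03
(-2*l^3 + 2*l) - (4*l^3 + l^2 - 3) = -6*l^3 - l^2 + 2*l + 3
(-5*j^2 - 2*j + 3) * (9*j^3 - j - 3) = -45*j^5 - 18*j^4 + 32*j^3 + 17*j^2 + 3*j - 9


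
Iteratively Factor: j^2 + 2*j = (j + 2)*(j)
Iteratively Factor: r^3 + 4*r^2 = (r)*(r^2 + 4*r) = r^2*(r + 4)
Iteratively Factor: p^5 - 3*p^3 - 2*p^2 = (p + 1)*(p^4 - p^3 - 2*p^2) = p*(p + 1)*(p^3 - p^2 - 2*p) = p^2*(p + 1)*(p^2 - p - 2) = p^2*(p - 2)*(p + 1)*(p + 1)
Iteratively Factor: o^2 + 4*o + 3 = (o + 3)*(o + 1)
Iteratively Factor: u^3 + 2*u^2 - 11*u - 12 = (u - 3)*(u^2 + 5*u + 4) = (u - 3)*(u + 4)*(u + 1)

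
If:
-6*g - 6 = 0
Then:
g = -1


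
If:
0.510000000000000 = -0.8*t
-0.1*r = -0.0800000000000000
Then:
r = 0.80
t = -0.64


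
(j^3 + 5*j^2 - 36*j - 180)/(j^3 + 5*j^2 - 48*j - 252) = (j^2 - j - 30)/(j^2 - j - 42)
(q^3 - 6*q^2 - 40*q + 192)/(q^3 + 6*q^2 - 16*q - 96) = (q - 8)/(q + 4)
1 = 1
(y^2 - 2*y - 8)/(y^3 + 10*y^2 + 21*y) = (y^2 - 2*y - 8)/(y*(y^2 + 10*y + 21))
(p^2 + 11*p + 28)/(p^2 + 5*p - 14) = (p + 4)/(p - 2)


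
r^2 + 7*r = r*(r + 7)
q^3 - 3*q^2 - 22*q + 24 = (q - 6)*(q - 1)*(q + 4)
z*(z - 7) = z^2 - 7*z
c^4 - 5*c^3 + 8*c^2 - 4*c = c*(c - 2)^2*(c - 1)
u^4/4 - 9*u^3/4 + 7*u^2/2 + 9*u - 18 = (u/4 + 1/2)*(u - 6)*(u - 3)*(u - 2)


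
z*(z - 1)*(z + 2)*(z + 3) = z^4 + 4*z^3 + z^2 - 6*z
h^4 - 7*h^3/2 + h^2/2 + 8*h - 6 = (h - 2)^2*(h - 1)*(h + 3/2)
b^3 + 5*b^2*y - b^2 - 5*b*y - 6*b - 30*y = (b - 3)*(b + 2)*(b + 5*y)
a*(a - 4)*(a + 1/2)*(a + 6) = a^4 + 5*a^3/2 - 23*a^2 - 12*a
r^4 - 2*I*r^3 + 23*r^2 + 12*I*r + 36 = (r - 6*I)*(r - I)*(r + 2*I)*(r + 3*I)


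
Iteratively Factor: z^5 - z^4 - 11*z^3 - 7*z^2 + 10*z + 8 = (z + 2)*(z^4 - 3*z^3 - 5*z^2 + 3*z + 4) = (z - 1)*(z + 2)*(z^3 - 2*z^2 - 7*z - 4) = (z - 1)*(z + 1)*(z + 2)*(z^2 - 3*z - 4) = (z - 1)*(z + 1)^2*(z + 2)*(z - 4)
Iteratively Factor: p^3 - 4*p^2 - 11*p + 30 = (p - 2)*(p^2 - 2*p - 15) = (p - 5)*(p - 2)*(p + 3)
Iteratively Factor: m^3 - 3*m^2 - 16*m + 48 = (m - 3)*(m^2 - 16) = (m - 4)*(m - 3)*(m + 4)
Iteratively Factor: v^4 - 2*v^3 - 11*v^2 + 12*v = (v - 1)*(v^3 - v^2 - 12*v) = (v - 1)*(v + 3)*(v^2 - 4*v) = (v - 4)*(v - 1)*(v + 3)*(v)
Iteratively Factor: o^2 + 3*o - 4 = (o - 1)*(o + 4)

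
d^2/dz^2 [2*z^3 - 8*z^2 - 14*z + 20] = 12*z - 16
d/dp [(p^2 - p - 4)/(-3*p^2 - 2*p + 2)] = 5*(-p^2 - 4*p - 2)/(9*p^4 + 12*p^3 - 8*p^2 - 8*p + 4)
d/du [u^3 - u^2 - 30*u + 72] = 3*u^2 - 2*u - 30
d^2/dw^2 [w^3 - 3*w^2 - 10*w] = 6*w - 6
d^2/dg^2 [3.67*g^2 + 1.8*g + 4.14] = 7.34000000000000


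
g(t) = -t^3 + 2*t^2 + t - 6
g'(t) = -3*t^2 + 4*t + 1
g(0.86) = -4.30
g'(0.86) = 2.22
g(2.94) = -11.18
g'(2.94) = -13.17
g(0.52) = -5.08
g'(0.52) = 2.27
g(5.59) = -112.59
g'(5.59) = -70.38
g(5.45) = -103.02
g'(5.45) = -66.31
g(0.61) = -4.87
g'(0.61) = 2.32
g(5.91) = -136.66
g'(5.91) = -80.14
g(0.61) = -4.87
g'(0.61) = 2.32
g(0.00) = -6.00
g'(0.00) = 1.00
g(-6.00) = 276.00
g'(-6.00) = -131.00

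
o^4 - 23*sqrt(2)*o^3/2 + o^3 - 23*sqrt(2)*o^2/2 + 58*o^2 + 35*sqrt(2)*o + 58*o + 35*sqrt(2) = (o + 1)*(o - 7*sqrt(2))*(o - 5*sqrt(2))*(o + sqrt(2)/2)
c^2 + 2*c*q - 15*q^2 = (c - 3*q)*(c + 5*q)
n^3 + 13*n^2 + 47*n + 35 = (n + 1)*(n + 5)*(n + 7)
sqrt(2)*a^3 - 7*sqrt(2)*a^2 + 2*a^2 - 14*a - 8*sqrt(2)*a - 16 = (a - 8)*(a + sqrt(2))*(sqrt(2)*a + sqrt(2))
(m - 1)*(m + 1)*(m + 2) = m^3 + 2*m^2 - m - 2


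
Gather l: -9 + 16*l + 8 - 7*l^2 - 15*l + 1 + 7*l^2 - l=0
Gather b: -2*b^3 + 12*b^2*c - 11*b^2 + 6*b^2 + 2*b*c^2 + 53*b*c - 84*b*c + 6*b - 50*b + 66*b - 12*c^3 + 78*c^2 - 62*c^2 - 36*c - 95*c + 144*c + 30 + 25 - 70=-2*b^3 + b^2*(12*c - 5) + b*(2*c^2 - 31*c + 22) - 12*c^3 + 16*c^2 + 13*c - 15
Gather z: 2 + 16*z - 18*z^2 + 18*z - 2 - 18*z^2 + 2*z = -36*z^2 + 36*z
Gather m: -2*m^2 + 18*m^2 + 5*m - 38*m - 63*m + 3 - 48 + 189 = 16*m^2 - 96*m + 144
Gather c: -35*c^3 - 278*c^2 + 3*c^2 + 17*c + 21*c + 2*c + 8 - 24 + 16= -35*c^3 - 275*c^2 + 40*c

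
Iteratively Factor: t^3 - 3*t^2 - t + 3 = (t + 1)*(t^2 - 4*t + 3) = (t - 3)*(t + 1)*(t - 1)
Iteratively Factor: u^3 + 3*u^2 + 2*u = (u + 1)*(u^2 + 2*u) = u*(u + 1)*(u + 2)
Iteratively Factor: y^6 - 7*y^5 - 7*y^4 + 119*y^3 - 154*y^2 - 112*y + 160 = (y - 2)*(y^5 - 5*y^4 - 17*y^3 + 85*y^2 + 16*y - 80) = (y - 2)*(y + 4)*(y^4 - 9*y^3 + 19*y^2 + 9*y - 20) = (y - 2)*(y - 1)*(y + 4)*(y^3 - 8*y^2 + 11*y + 20) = (y - 2)*(y - 1)*(y + 1)*(y + 4)*(y^2 - 9*y + 20) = (y - 4)*(y - 2)*(y - 1)*(y + 1)*(y + 4)*(y - 5)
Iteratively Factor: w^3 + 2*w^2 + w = (w)*(w^2 + 2*w + 1) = w*(w + 1)*(w + 1)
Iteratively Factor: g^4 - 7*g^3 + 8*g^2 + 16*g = (g)*(g^3 - 7*g^2 + 8*g + 16) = g*(g - 4)*(g^2 - 3*g - 4) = g*(g - 4)*(g + 1)*(g - 4)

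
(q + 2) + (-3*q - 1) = 1 - 2*q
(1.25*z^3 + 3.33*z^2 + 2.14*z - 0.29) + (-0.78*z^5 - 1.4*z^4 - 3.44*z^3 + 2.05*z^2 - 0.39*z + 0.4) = -0.78*z^5 - 1.4*z^4 - 2.19*z^3 + 5.38*z^2 + 1.75*z + 0.11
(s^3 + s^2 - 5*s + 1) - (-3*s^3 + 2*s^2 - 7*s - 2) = 4*s^3 - s^2 + 2*s + 3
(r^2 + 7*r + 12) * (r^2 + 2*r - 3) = r^4 + 9*r^3 + 23*r^2 + 3*r - 36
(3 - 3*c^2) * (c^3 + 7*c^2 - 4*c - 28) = -3*c^5 - 21*c^4 + 15*c^3 + 105*c^2 - 12*c - 84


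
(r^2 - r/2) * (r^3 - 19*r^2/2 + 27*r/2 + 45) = r^5 - 10*r^4 + 73*r^3/4 + 153*r^2/4 - 45*r/2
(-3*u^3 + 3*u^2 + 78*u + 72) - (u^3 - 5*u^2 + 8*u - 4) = -4*u^3 + 8*u^2 + 70*u + 76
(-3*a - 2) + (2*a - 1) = -a - 3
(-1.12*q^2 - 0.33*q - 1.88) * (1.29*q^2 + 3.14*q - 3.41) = -1.4448*q^4 - 3.9425*q^3 + 0.357800000000001*q^2 - 4.7779*q + 6.4108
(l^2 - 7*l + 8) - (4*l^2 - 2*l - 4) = -3*l^2 - 5*l + 12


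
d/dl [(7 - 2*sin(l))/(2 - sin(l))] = 3*cos(l)/(sin(l) - 2)^2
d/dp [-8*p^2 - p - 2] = -16*p - 1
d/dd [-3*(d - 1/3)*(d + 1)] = -6*d - 2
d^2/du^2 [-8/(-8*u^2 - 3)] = 384*(8*u^2 - 1)/(8*u^2 + 3)^3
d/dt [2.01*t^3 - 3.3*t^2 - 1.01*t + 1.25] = 6.03*t^2 - 6.6*t - 1.01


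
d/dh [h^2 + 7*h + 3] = 2*h + 7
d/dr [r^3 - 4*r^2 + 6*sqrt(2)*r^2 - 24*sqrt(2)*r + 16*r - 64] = 3*r^2 - 8*r + 12*sqrt(2)*r - 24*sqrt(2) + 16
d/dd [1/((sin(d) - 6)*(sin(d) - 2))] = 2*(4 - sin(d))*cos(d)/((sin(d) - 6)^2*(sin(d) - 2)^2)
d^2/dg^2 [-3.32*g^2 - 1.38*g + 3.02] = -6.64000000000000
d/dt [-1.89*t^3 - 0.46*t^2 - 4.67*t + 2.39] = -5.67*t^2 - 0.92*t - 4.67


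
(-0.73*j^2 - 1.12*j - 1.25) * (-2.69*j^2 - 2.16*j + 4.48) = 1.9637*j^4 + 4.5896*j^3 + 2.5113*j^2 - 2.3176*j - 5.6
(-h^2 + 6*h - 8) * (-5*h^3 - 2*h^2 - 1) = 5*h^5 - 28*h^4 + 28*h^3 + 17*h^2 - 6*h + 8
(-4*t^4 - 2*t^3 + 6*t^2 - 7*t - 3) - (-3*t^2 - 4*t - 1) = -4*t^4 - 2*t^3 + 9*t^2 - 3*t - 2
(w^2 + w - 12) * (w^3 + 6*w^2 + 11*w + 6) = w^5 + 7*w^4 + 5*w^3 - 55*w^2 - 126*w - 72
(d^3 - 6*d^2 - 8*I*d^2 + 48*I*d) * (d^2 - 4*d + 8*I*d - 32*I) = d^5 - 10*d^4 + 88*d^3 - 640*d^2 + 1536*d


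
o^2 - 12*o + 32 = (o - 8)*(o - 4)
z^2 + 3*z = z*(z + 3)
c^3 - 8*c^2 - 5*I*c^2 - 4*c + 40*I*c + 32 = (c - 8)*(c - 4*I)*(c - I)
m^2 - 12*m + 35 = (m - 7)*(m - 5)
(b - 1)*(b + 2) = b^2 + b - 2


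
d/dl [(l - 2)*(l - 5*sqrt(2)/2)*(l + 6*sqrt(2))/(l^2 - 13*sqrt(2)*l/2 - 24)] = (2*l^4 - 26*sqrt(2)*l^3 - 175*l^2 + 40*sqrt(2)*l^2 - 336*sqrt(2)*l - 48*l + 1440 + 1116*sqrt(2))/(2*l^4 - 26*sqrt(2)*l^3 + 73*l^2 + 624*sqrt(2)*l + 1152)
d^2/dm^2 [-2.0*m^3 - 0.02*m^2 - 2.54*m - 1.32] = -12.0*m - 0.04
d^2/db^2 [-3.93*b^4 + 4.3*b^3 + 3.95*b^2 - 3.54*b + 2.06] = -47.16*b^2 + 25.8*b + 7.9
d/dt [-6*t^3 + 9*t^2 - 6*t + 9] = -18*t^2 + 18*t - 6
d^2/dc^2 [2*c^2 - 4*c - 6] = 4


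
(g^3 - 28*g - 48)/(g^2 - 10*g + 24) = (g^2 + 6*g + 8)/(g - 4)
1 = 1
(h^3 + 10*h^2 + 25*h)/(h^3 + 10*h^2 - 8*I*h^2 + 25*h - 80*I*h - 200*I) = h/(h - 8*I)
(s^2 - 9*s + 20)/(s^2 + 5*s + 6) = (s^2 - 9*s + 20)/(s^2 + 5*s + 6)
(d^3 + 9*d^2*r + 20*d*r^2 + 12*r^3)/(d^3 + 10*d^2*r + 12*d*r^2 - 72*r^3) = (-d^2 - 3*d*r - 2*r^2)/(-d^2 - 4*d*r + 12*r^2)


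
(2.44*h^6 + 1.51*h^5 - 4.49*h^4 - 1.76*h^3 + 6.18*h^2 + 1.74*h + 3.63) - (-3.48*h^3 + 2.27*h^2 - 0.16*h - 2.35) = 2.44*h^6 + 1.51*h^5 - 4.49*h^4 + 1.72*h^3 + 3.91*h^2 + 1.9*h + 5.98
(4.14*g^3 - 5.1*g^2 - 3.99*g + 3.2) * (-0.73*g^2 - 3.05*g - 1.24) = -3.0222*g^5 - 8.904*g^4 + 13.3341*g^3 + 16.1575*g^2 - 4.8124*g - 3.968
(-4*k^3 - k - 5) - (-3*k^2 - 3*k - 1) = -4*k^3 + 3*k^2 + 2*k - 4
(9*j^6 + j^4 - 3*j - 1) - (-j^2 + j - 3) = 9*j^6 + j^4 + j^2 - 4*j + 2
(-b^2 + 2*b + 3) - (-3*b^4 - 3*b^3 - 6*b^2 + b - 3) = 3*b^4 + 3*b^3 + 5*b^2 + b + 6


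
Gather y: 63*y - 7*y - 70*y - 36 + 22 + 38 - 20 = 4 - 14*y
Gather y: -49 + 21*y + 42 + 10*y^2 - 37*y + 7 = 10*y^2 - 16*y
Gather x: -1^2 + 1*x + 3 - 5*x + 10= 12 - 4*x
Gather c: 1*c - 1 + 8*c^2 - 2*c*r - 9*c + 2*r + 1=8*c^2 + c*(-2*r - 8) + 2*r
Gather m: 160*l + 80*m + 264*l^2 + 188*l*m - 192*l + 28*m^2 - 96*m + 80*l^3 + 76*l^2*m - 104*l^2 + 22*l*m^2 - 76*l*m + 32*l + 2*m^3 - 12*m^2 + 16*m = 80*l^3 + 160*l^2 + 2*m^3 + m^2*(22*l + 16) + m*(76*l^2 + 112*l)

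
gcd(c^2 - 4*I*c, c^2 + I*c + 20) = c - 4*I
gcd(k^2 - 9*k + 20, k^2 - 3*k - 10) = k - 5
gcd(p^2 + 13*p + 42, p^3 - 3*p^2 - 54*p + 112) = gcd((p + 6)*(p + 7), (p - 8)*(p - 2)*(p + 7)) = p + 7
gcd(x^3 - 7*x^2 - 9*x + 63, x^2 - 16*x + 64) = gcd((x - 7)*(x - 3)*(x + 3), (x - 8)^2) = 1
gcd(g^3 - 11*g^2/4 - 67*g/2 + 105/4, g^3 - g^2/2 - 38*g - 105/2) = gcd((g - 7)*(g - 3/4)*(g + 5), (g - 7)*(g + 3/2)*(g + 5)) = g^2 - 2*g - 35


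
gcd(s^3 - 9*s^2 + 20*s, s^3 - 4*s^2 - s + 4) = s - 4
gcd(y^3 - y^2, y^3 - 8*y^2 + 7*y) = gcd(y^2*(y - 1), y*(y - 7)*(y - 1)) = y^2 - y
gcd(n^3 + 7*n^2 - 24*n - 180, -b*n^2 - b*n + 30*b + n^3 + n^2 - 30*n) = n^2 + n - 30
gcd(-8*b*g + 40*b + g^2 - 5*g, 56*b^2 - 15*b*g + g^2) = 8*b - g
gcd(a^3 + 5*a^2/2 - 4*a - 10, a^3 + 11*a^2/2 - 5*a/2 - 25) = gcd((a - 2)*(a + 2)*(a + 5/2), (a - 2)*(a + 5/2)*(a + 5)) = a^2 + a/2 - 5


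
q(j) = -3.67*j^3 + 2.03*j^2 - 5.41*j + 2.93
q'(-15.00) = -2543.56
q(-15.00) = 12927.08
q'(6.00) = -377.41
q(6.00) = -749.17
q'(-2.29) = -72.44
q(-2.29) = 70.04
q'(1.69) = -29.99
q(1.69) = -18.13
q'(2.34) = -56.20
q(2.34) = -45.64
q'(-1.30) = -29.29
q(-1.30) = 21.46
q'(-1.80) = -48.39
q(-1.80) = 40.65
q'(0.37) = -5.42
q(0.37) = 1.02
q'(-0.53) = -10.65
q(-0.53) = 6.91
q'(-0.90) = -17.98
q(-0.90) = 12.12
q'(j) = -11.01*j^2 + 4.06*j - 5.41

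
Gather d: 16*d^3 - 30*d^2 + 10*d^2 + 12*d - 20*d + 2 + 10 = 16*d^3 - 20*d^2 - 8*d + 12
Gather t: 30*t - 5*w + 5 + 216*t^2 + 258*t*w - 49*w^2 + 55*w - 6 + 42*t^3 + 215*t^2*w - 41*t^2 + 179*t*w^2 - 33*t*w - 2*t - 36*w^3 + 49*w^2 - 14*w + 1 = 42*t^3 + t^2*(215*w + 175) + t*(179*w^2 + 225*w + 28) - 36*w^3 + 36*w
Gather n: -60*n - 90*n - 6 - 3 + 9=-150*n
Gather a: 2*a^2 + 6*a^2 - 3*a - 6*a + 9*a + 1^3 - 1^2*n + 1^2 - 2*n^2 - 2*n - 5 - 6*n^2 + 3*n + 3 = 8*a^2 - 8*n^2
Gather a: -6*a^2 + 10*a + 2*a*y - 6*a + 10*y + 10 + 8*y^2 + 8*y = -6*a^2 + a*(2*y + 4) + 8*y^2 + 18*y + 10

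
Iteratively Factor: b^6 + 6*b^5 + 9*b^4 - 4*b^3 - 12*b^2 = (b + 2)*(b^5 + 4*b^4 + b^3 - 6*b^2) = b*(b + 2)*(b^4 + 4*b^3 + b^2 - 6*b) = b*(b - 1)*(b + 2)*(b^3 + 5*b^2 + 6*b) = b*(b - 1)*(b + 2)^2*(b^2 + 3*b) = b^2*(b - 1)*(b + 2)^2*(b + 3)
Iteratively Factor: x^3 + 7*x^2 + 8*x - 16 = (x - 1)*(x^2 + 8*x + 16) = (x - 1)*(x + 4)*(x + 4)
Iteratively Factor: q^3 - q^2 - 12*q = (q + 3)*(q^2 - 4*q) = (q - 4)*(q + 3)*(q)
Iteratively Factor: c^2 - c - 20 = (c - 5)*(c + 4)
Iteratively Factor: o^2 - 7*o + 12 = (o - 4)*(o - 3)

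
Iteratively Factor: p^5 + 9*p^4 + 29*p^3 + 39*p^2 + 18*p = (p + 1)*(p^4 + 8*p^3 + 21*p^2 + 18*p) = (p + 1)*(p + 3)*(p^3 + 5*p^2 + 6*p) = (p + 1)*(p + 2)*(p + 3)*(p^2 + 3*p) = (p + 1)*(p + 2)*(p + 3)^2*(p)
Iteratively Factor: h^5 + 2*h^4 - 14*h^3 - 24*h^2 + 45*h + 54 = (h + 3)*(h^4 - h^3 - 11*h^2 + 9*h + 18) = (h + 1)*(h + 3)*(h^3 - 2*h^2 - 9*h + 18) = (h - 3)*(h + 1)*(h + 3)*(h^2 + h - 6) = (h - 3)*(h - 2)*(h + 1)*(h + 3)*(h + 3)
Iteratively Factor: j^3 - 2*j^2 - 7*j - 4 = (j + 1)*(j^2 - 3*j - 4) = (j - 4)*(j + 1)*(j + 1)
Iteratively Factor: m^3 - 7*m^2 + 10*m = (m)*(m^2 - 7*m + 10) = m*(m - 5)*(m - 2)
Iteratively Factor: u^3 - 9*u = (u)*(u^2 - 9) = u*(u - 3)*(u + 3)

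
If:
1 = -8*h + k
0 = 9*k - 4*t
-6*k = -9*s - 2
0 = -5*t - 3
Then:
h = -19/120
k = -4/15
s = -2/5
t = -3/5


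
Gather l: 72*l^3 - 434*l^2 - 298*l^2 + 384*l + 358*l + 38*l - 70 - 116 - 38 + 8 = 72*l^3 - 732*l^2 + 780*l - 216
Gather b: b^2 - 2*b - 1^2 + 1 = b^2 - 2*b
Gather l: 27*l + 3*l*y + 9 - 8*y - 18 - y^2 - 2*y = l*(3*y + 27) - y^2 - 10*y - 9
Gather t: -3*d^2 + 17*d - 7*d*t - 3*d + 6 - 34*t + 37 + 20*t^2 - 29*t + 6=-3*d^2 + 14*d + 20*t^2 + t*(-7*d - 63) + 49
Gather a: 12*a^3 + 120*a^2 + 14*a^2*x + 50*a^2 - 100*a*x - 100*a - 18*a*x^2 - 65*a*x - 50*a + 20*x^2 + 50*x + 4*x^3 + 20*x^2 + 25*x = 12*a^3 + a^2*(14*x + 170) + a*(-18*x^2 - 165*x - 150) + 4*x^3 + 40*x^2 + 75*x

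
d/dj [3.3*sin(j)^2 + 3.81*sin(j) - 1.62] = (6.6*sin(j) + 3.81)*cos(j)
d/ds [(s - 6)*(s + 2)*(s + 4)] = 3*s^2 - 28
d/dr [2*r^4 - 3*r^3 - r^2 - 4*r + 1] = 8*r^3 - 9*r^2 - 2*r - 4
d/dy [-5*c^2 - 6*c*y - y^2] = -6*c - 2*y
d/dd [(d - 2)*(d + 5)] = 2*d + 3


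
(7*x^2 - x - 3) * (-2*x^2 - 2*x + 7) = -14*x^4 - 12*x^3 + 57*x^2 - x - 21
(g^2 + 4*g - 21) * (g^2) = g^4 + 4*g^3 - 21*g^2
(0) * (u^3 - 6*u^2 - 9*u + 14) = 0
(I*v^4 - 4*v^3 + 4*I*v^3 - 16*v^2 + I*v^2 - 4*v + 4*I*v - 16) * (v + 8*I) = I*v^5 - 12*v^4 + 4*I*v^4 - 48*v^3 - 31*I*v^3 - 12*v^2 - 124*I*v^2 - 48*v - 32*I*v - 128*I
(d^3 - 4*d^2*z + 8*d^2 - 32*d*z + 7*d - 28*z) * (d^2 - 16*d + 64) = d^5 - 4*d^4*z - 8*d^4 + 32*d^3*z - 57*d^3 + 228*d^2*z + 400*d^2 - 1600*d*z + 448*d - 1792*z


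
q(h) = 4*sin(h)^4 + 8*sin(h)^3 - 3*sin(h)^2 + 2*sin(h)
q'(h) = 16*sin(h)^3*cos(h) + 24*sin(h)^2*cos(h) - 6*sin(h)*cos(h) + 2*cos(h)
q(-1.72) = -8.82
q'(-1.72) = -2.37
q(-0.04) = -0.09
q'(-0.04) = 2.28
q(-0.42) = -1.75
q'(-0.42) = 6.71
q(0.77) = 3.58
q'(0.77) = 10.66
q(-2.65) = -2.26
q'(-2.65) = -7.49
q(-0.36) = -1.36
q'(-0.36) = 5.98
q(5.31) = -6.36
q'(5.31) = 8.06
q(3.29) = -0.39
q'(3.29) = -3.32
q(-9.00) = -1.78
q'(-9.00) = -6.77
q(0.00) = 0.00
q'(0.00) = 2.00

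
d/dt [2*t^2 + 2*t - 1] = 4*t + 2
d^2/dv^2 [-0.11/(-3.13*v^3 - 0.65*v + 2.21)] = (-2.0658*v*(3.13*v^3 + 0.65*v - 2.21) + 0.11*(9.39*v^2 + 0.65)*(18.78*v^2 + 1.3))/(3.13*v^3 + 0.65*v - 2.21)^3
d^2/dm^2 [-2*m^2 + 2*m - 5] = -4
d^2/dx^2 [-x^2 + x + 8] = -2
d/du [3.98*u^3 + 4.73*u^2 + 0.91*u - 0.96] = 11.94*u^2 + 9.46*u + 0.91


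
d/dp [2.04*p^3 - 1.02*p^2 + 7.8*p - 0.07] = 6.12*p^2 - 2.04*p + 7.8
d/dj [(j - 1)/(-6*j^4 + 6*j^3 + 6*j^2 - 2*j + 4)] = (-3*j^4 + 3*j^3 + 3*j^2 - j + (j - 1)*(12*j^3 - 9*j^2 - 6*j + 1) + 2)/(2*(-3*j^4 + 3*j^3 + 3*j^2 - j + 2)^2)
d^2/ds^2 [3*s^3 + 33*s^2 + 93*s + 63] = 18*s + 66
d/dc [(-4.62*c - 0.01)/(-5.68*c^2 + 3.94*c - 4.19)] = (-26.2416*c^2 - 0.113600000000002*c + 19.3972)/(32.2624*c^4 - 44.7584*c^3 + 63.122*c^2 - 33.0172*c + 17.5561)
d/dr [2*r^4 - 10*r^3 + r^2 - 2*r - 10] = 8*r^3 - 30*r^2 + 2*r - 2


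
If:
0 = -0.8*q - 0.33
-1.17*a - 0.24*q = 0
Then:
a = 0.08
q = -0.41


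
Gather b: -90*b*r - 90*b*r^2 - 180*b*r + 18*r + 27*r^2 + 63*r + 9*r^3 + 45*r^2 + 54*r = b*(-90*r^2 - 270*r) + 9*r^3 + 72*r^2 + 135*r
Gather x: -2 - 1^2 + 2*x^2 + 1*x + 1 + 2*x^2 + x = 4*x^2 + 2*x - 2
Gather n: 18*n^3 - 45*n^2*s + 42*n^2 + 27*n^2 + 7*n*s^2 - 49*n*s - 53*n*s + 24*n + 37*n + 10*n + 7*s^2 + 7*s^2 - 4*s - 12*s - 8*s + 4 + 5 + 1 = 18*n^3 + n^2*(69 - 45*s) + n*(7*s^2 - 102*s + 71) + 14*s^2 - 24*s + 10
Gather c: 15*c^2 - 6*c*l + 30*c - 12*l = 15*c^2 + c*(30 - 6*l) - 12*l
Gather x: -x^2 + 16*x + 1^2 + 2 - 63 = -x^2 + 16*x - 60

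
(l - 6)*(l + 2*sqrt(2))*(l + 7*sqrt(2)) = l^3 - 6*l^2 + 9*sqrt(2)*l^2 - 54*sqrt(2)*l + 28*l - 168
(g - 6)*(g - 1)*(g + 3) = g^3 - 4*g^2 - 15*g + 18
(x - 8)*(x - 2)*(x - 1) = x^3 - 11*x^2 + 26*x - 16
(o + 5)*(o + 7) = o^2 + 12*o + 35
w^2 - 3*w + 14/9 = (w - 7/3)*(w - 2/3)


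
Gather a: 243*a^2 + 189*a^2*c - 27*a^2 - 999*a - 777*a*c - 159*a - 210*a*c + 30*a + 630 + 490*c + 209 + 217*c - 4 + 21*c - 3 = a^2*(189*c + 216) + a*(-987*c - 1128) + 728*c + 832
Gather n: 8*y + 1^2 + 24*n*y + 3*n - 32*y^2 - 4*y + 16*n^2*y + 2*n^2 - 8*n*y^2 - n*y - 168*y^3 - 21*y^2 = n^2*(16*y + 2) + n*(-8*y^2 + 23*y + 3) - 168*y^3 - 53*y^2 + 4*y + 1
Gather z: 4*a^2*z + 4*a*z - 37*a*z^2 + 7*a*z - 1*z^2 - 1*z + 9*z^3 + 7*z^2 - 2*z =9*z^3 + z^2*(6 - 37*a) + z*(4*a^2 + 11*a - 3)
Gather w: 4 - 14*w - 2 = 2 - 14*w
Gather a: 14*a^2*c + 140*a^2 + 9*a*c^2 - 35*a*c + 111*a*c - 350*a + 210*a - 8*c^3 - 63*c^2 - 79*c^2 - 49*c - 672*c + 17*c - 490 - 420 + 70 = a^2*(14*c + 140) + a*(9*c^2 + 76*c - 140) - 8*c^3 - 142*c^2 - 704*c - 840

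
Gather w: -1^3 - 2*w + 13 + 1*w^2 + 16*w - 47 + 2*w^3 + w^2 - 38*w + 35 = 2*w^3 + 2*w^2 - 24*w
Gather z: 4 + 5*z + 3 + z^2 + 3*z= z^2 + 8*z + 7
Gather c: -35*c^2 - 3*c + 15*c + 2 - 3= -35*c^2 + 12*c - 1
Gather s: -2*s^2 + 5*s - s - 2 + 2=-2*s^2 + 4*s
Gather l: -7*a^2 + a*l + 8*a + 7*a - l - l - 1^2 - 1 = -7*a^2 + 15*a + l*(a - 2) - 2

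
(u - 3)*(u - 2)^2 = u^3 - 7*u^2 + 16*u - 12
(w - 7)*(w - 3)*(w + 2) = w^3 - 8*w^2 + w + 42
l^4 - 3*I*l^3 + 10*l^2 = l^2*(l - 5*I)*(l + 2*I)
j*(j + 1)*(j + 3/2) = j^3 + 5*j^2/2 + 3*j/2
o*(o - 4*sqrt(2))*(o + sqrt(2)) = o^3 - 3*sqrt(2)*o^2 - 8*o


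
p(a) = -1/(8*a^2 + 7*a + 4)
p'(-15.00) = 0.00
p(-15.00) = 0.00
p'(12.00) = 0.00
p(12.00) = 0.00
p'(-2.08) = -0.05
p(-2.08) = -0.04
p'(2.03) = 0.02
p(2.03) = -0.02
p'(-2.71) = -0.02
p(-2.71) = -0.02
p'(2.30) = 0.01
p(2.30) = -0.02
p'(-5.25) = -0.00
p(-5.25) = -0.01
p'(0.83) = 0.09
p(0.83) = -0.07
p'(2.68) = 0.01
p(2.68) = -0.01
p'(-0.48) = -0.11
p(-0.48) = -0.40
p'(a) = -(-16*a - 7)/(8*a^2 + 7*a + 4)^2 = (16*a + 7)/(8*a^2 + 7*a + 4)^2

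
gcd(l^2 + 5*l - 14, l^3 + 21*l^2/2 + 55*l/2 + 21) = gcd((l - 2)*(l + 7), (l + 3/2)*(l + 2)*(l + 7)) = l + 7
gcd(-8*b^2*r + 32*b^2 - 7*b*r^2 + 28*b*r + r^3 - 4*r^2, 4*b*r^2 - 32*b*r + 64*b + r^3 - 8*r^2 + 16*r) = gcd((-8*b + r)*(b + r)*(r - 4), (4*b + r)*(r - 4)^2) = r - 4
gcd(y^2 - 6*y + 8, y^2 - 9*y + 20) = y - 4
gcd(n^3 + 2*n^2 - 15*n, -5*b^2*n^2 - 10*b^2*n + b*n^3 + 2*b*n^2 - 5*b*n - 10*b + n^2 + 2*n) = 1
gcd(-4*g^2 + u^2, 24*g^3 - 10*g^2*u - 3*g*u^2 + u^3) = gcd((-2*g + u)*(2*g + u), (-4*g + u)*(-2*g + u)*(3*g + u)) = -2*g + u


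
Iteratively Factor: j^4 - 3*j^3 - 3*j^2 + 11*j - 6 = (j - 1)*(j^3 - 2*j^2 - 5*j + 6) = (j - 3)*(j - 1)*(j^2 + j - 2) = (j - 3)*(j - 1)^2*(j + 2)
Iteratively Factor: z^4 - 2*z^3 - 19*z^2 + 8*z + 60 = (z + 3)*(z^3 - 5*z^2 - 4*z + 20) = (z - 2)*(z + 3)*(z^2 - 3*z - 10) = (z - 5)*(z - 2)*(z + 3)*(z + 2)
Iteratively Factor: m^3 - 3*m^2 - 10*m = (m - 5)*(m^2 + 2*m) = (m - 5)*(m + 2)*(m)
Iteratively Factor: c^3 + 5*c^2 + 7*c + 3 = (c + 3)*(c^2 + 2*c + 1) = (c + 1)*(c + 3)*(c + 1)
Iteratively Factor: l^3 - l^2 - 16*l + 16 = (l + 4)*(l^2 - 5*l + 4) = (l - 1)*(l + 4)*(l - 4)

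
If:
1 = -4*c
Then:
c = -1/4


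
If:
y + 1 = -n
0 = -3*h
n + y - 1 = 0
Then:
No Solution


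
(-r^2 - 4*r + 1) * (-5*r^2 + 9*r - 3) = 5*r^4 + 11*r^3 - 38*r^2 + 21*r - 3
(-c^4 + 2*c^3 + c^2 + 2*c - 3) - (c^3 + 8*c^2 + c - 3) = -c^4 + c^3 - 7*c^2 + c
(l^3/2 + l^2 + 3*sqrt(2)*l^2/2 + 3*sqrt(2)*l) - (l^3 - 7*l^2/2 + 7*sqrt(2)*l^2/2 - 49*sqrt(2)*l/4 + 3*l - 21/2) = -l^3/2 - 2*sqrt(2)*l^2 + 9*l^2/2 - 3*l + 61*sqrt(2)*l/4 + 21/2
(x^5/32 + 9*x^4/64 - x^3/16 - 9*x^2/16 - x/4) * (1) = x^5/32 + 9*x^4/64 - x^3/16 - 9*x^2/16 - x/4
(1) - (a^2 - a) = -a^2 + a + 1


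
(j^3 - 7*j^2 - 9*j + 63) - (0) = j^3 - 7*j^2 - 9*j + 63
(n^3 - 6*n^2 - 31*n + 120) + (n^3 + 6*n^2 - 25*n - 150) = 2*n^3 - 56*n - 30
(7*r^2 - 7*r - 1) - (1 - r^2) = 8*r^2 - 7*r - 2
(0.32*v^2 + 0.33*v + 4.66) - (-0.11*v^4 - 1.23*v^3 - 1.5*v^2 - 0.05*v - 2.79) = 0.11*v^4 + 1.23*v^3 + 1.82*v^2 + 0.38*v + 7.45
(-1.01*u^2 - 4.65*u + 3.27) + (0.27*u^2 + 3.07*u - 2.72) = -0.74*u^2 - 1.58*u + 0.55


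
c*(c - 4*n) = c^2 - 4*c*n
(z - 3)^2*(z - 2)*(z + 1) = z^4 - 7*z^3 + 13*z^2 + 3*z - 18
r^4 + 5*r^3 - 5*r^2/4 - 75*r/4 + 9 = (r - 3/2)*(r - 1/2)*(r + 3)*(r + 4)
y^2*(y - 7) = y^3 - 7*y^2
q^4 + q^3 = q^3*(q + 1)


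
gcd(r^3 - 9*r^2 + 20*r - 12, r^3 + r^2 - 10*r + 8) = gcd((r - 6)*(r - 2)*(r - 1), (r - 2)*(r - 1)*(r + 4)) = r^2 - 3*r + 2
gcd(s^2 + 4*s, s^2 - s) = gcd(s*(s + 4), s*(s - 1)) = s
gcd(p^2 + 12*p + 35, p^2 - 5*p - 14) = 1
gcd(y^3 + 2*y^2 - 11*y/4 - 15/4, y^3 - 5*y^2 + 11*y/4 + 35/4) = y + 1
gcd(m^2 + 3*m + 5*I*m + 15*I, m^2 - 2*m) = 1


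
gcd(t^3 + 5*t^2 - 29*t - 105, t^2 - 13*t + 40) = t - 5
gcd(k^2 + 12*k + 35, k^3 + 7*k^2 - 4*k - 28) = k + 7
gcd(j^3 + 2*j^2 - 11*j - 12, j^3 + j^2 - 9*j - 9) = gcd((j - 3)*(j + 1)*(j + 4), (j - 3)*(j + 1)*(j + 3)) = j^2 - 2*j - 3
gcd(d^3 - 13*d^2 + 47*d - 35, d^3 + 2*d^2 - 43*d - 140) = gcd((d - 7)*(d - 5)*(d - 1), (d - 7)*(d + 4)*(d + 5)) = d - 7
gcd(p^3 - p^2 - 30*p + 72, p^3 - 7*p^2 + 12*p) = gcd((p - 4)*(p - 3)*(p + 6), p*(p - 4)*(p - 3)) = p^2 - 7*p + 12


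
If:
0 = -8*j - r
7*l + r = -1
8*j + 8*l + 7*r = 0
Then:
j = -1/34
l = -3/17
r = 4/17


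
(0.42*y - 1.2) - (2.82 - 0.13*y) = 0.55*y - 4.02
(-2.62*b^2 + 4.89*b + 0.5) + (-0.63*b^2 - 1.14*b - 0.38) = -3.25*b^2 + 3.75*b + 0.12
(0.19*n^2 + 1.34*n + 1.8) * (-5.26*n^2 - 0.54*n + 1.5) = -0.9994*n^4 - 7.151*n^3 - 9.9066*n^2 + 1.038*n + 2.7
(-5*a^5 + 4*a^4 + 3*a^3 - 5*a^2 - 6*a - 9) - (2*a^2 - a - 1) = -5*a^5 + 4*a^4 + 3*a^3 - 7*a^2 - 5*a - 8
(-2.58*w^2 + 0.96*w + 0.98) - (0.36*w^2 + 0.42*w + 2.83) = -2.94*w^2 + 0.54*w - 1.85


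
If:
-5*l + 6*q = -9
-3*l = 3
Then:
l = -1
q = -7/3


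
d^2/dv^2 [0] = 0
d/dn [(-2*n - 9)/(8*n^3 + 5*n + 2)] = (-16*n^3 - 10*n + (2*n + 9)*(24*n^2 + 5) - 4)/(8*n^3 + 5*n + 2)^2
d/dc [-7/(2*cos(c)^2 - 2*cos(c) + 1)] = 14*(sin(c) - sin(2*c))/(2*cos(c) - cos(2*c) - 2)^2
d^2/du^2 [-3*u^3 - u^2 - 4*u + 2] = -18*u - 2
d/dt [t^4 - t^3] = t^2*(4*t - 3)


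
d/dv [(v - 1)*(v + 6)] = 2*v + 5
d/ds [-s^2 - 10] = -2*s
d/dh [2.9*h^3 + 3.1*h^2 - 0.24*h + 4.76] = 8.7*h^2 + 6.2*h - 0.24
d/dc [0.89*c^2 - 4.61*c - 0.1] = 1.78*c - 4.61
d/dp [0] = 0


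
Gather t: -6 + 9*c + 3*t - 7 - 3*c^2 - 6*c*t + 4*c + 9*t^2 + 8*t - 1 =-3*c^2 + 13*c + 9*t^2 + t*(11 - 6*c) - 14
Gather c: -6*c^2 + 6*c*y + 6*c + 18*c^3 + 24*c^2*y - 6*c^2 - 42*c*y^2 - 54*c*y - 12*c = 18*c^3 + c^2*(24*y - 12) + c*(-42*y^2 - 48*y - 6)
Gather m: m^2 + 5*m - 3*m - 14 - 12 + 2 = m^2 + 2*m - 24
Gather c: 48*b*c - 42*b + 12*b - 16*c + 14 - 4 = -30*b + c*(48*b - 16) + 10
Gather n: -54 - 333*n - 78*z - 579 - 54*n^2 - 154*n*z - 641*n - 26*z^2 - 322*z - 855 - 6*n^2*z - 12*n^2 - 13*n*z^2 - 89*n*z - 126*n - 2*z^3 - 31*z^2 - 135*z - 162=n^2*(-6*z - 66) + n*(-13*z^2 - 243*z - 1100) - 2*z^3 - 57*z^2 - 535*z - 1650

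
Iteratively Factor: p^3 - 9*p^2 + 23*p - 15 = (p - 5)*(p^2 - 4*p + 3) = (p - 5)*(p - 1)*(p - 3)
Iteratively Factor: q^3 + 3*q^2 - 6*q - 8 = (q - 2)*(q^2 + 5*q + 4) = (q - 2)*(q + 4)*(q + 1)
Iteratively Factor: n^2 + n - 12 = (n - 3)*(n + 4)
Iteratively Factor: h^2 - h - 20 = (h + 4)*(h - 5)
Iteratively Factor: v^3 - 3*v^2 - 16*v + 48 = (v - 3)*(v^2 - 16) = (v - 3)*(v + 4)*(v - 4)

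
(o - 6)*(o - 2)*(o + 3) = o^3 - 5*o^2 - 12*o + 36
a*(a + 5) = a^2 + 5*a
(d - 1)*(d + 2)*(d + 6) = d^3 + 7*d^2 + 4*d - 12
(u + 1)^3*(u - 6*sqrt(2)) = u^4 - 6*sqrt(2)*u^3 + 3*u^3 - 18*sqrt(2)*u^2 + 3*u^2 - 18*sqrt(2)*u + u - 6*sqrt(2)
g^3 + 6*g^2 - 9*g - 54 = (g - 3)*(g + 3)*(g + 6)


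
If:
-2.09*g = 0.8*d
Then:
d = -2.6125*g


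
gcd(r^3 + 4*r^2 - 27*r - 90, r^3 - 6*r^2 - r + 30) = r - 5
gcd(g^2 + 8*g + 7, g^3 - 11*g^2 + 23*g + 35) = g + 1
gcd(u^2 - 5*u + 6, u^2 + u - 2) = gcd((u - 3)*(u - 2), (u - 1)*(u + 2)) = 1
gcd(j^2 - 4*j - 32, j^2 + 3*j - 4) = j + 4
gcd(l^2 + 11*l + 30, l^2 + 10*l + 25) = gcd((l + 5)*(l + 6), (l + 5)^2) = l + 5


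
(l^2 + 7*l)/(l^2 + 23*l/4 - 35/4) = 4*l/(4*l - 5)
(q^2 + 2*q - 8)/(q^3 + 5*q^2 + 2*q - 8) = (q - 2)/(q^2 + q - 2)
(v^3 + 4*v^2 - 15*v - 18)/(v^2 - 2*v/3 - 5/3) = 3*(v^2 + 3*v - 18)/(3*v - 5)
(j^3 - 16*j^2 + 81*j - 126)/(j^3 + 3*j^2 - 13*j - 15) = (j^2 - 13*j + 42)/(j^2 + 6*j + 5)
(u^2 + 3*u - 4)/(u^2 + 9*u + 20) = (u - 1)/(u + 5)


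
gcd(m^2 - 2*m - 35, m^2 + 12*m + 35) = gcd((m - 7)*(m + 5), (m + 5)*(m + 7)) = m + 5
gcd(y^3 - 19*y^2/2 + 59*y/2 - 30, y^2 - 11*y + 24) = y - 3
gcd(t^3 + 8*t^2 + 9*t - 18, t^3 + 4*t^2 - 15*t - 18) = t + 6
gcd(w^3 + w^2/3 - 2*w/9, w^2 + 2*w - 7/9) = w - 1/3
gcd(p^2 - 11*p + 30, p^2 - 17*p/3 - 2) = p - 6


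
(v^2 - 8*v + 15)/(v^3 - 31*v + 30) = (v - 3)/(v^2 + 5*v - 6)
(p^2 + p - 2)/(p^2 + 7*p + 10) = (p - 1)/(p + 5)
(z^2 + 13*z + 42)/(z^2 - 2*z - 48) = (z + 7)/(z - 8)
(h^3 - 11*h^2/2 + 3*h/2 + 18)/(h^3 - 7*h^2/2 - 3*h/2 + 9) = (h - 4)/(h - 2)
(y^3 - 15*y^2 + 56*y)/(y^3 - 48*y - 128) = y*(y - 7)/(y^2 + 8*y + 16)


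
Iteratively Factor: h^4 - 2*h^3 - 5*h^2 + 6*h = (h - 3)*(h^3 + h^2 - 2*h) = (h - 3)*(h + 2)*(h^2 - h) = (h - 3)*(h - 1)*(h + 2)*(h)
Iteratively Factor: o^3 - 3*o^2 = (o)*(o^2 - 3*o) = o*(o - 3)*(o)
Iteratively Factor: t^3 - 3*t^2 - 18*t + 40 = (t - 2)*(t^2 - t - 20) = (t - 5)*(t - 2)*(t + 4)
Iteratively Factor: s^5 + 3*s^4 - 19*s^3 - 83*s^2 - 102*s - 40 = (s + 2)*(s^4 + s^3 - 21*s^2 - 41*s - 20) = (s + 2)*(s + 4)*(s^3 - 3*s^2 - 9*s - 5) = (s - 5)*(s + 2)*(s + 4)*(s^2 + 2*s + 1) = (s - 5)*(s + 1)*(s + 2)*(s + 4)*(s + 1)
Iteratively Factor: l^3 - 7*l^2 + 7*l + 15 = (l - 5)*(l^2 - 2*l - 3) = (l - 5)*(l - 3)*(l + 1)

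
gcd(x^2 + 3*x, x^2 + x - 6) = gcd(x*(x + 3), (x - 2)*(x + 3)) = x + 3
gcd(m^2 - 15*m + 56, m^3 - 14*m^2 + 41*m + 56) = m^2 - 15*m + 56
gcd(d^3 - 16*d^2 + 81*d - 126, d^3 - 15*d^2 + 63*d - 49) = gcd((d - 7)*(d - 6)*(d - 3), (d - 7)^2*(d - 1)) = d - 7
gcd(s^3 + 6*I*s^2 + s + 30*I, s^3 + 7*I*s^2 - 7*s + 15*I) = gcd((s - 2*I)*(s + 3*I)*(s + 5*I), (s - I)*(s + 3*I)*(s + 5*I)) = s^2 + 8*I*s - 15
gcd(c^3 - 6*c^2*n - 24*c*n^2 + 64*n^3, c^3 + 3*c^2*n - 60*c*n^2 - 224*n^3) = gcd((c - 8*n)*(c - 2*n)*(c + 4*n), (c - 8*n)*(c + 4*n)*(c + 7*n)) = c^2 - 4*c*n - 32*n^2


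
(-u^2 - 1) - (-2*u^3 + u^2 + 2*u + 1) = 2*u^3 - 2*u^2 - 2*u - 2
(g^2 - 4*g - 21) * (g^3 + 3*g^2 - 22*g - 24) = g^5 - g^4 - 55*g^3 + g^2 + 558*g + 504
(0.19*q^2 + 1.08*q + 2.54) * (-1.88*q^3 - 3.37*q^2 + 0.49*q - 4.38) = -0.3572*q^5 - 2.6707*q^4 - 8.3217*q^3 - 8.8628*q^2 - 3.4858*q - 11.1252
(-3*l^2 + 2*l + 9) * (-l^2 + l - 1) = 3*l^4 - 5*l^3 - 4*l^2 + 7*l - 9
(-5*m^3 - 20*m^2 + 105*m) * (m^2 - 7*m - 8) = -5*m^5 + 15*m^4 + 285*m^3 - 575*m^2 - 840*m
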